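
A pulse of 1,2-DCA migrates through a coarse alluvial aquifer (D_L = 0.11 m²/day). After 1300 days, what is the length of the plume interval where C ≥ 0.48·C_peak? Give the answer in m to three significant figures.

The plume is Gaussian with σ = √(2Dt) = √(2 × 0.11 × 1300) = 16.91 m.
C/C_peak = exp(−Δx²/(2σ²)) = 0.48 ⇒ Δx = σ·√(−2 ln 0.48) = 16.91 × 1.212 = 20.49 m.
Width = 2Δx = 41.0 m.

41.0 m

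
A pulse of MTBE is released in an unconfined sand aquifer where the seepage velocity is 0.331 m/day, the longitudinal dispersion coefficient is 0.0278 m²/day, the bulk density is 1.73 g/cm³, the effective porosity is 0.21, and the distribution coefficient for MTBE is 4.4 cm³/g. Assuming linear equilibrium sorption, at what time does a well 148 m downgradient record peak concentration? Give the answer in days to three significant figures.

16600 days

Retardation factor R = 1 + ρ_b·K_d/n = 1 + 1.73 × 4.4/0.21 = 37.25.
Sorption retards both mechanisms: v_R = v/R = 0.008886 m/day, D_R = D/R = 0.0007463 m²/day.
Peak time from v_R²t² + 2D_R t − x² = 0: t = (√(D_R² + v_R²x²) − D_R)/v_R².
√(D_R² + v_R²x²) = √(0.0007463² + 0.008886² × 148²) = 1.315; v_R² = 7.896e-05.
t = (1.315 − 0.0007463)/7.896e-05 = 16600 days.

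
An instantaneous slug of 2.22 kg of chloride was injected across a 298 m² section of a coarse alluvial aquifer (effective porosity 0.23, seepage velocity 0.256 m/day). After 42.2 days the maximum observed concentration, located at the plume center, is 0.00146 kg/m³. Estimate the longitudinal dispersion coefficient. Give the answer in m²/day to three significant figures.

At the plume center C_max = M/(n_e·A·√(4πDt)), so D = M²/(4πt·(n_e·A·C_max)²).
n_e·A·C_max = 0.23 × 298 × 0.00146 = 0.1001 kg/m.
D = 2.22²/(4π × 42.2 × 0.1001²) = 0.928 m²/day.

0.928 m²/day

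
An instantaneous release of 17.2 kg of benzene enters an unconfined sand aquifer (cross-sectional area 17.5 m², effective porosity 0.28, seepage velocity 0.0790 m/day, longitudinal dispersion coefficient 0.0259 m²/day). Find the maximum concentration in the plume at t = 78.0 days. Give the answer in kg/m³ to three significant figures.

The peak of an instantaneous 1D plume sits at x = vt; there the Gaussian factor is 1 and C_max = M/(n_e·A·√(4πDt)), where n_e·A is the pore area the mass is dissolved in.
√(4πDt) = √(4π × 0.0259 × 78.0) = 5.039 m, so C_max = 17.2/(0.28 × 17.5 × 5.039) = 0.697 kg/m³.

0.697 kg/m³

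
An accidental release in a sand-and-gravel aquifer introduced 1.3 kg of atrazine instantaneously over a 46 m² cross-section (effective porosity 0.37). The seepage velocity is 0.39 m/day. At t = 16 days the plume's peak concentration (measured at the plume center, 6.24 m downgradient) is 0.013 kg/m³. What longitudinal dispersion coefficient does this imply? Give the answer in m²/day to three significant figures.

At the plume center C_max = M/(n_e·A·√(4πDt)), so D = M²/(4πt·(n_e·A·C_max)²).
n_e·A·C_max = 0.37 × 46 × 0.013 = 0.2213 kg/m.
D = 1.3²/(4π × 16 × 0.2213²) = 0.172 m²/day.

0.172 m²/day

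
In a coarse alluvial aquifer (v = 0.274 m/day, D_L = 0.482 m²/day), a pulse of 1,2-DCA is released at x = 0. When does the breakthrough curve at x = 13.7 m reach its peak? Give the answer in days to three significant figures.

44.0 days

For the 1D instantaneous-source solution, setting ∂C/∂t = 0 at fixed x gives v²t² + 2Dt − x² = 0, so t = (√(D² + v²x²) − D)/v².
√(D² + v²x²) = √(0.482² + 0.274² × 13.7²) = 3.785; v² = 0.075076.
t = (3.785 − 0.482)/0.075076 = 44.0 days (vs. the pure-advection estimate x/v = 50.0 d).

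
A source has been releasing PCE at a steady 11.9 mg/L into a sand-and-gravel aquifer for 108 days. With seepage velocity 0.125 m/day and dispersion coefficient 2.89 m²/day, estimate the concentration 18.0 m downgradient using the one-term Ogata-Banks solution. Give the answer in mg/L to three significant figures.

5.10 mg/L

For a continuous step input, C/C₀ ≈ ½·erfc((x−vt)/(2√(Dt))).
vt = 0.125 × 108 = 13.5 m and 2√(Dt) = 2√(2.89 × 108) = 35.33 m.
Argument (x−vt)/(2√(Dt)) = (18.0 − 13.5)/35.33 = 0.1274; ½·erfc(0.1274) = 0.4285.
C = 11.9 × 0.4285 = 5.10 mg/L.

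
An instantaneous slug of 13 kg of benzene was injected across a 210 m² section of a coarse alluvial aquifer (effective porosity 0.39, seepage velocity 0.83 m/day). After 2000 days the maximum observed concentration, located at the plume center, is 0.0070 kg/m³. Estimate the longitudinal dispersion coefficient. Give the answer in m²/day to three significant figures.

0.0205 m²/day

At the plume center C_max = M/(n_e·A·√(4πDt)), so D = M²/(4πt·(n_e·A·C_max)²).
n_e·A·C_max = 0.39 × 210 × 0.0070 = 0.5733 kg/m.
D = 13²/(4π × 2000 × 0.5733²) = 0.0205 m²/day.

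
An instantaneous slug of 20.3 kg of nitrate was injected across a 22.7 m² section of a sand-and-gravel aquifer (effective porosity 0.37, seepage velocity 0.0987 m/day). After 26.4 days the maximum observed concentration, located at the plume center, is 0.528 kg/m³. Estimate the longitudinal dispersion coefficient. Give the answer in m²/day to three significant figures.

0.0632 m²/day

At the plume center C_max = M/(n_e·A·√(4πDt)), so D = M²/(4πt·(n_e·A·C_max)²).
n_e·A·C_max = 0.37 × 22.7 × 0.528 = 4.435 kg/m.
D = 20.3²/(4π × 26.4 × 4.435²) = 0.0632 m²/day.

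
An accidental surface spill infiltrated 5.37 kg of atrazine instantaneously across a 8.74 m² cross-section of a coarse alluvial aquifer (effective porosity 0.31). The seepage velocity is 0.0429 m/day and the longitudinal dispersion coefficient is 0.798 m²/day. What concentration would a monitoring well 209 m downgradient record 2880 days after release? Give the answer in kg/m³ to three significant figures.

For an instantaneous plane source, C(x,t) = M/(n_e·A·√(4πDt)) · exp(−(x−vt)²/(4Dt)), with n_e·A the pore (flow) area.
Plume center vt = 0.0429 × 2880 = 123.552 m, so the well at 209 m is 85.448 m downgradient of the peak.
√(4πDt) = 169.9 m, giving peak height M/(n_e·A·√(4πDt)) = 5.37/(0.31 × 8.74 × 169.9) = 0.01167 kg/m³.
(x−vt)²/(4Dt) = (85.448)²/(4 × 0.798 × 2880) = 0.7942; exp(−0.7942) = 0.4519.
C = 0.01167 × 0.4519 = 0.00527 kg/m³.

0.00527 kg/m³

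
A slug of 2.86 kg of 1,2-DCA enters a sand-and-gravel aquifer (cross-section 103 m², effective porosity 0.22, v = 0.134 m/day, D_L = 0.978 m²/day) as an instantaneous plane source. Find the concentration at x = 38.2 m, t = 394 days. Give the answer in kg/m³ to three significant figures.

0.00158 kg/m³

For an instantaneous plane source, C(x,t) = M/(n_e·A·√(4πDt)) · exp(−(x−vt)²/(4Dt)), with n_e·A the pore (flow) area.
Plume center vt = 0.134 × 394 = 52.796 m, so the well at 38.2 m is 14.596 m upgradient of the peak.
√(4πDt) = 69.59 m, giving peak height M/(n_e·A·√(4πDt)) = 2.86/(0.22 × 103 × 69.59) = 0.001814 kg/m³.
(x−vt)²/(4Dt) = (-14.596)²/(4 × 0.978 × 394) = 0.1382; exp(−0.1382) = 0.8709.
C = 0.001814 × 0.8709 = 0.00158 kg/m³.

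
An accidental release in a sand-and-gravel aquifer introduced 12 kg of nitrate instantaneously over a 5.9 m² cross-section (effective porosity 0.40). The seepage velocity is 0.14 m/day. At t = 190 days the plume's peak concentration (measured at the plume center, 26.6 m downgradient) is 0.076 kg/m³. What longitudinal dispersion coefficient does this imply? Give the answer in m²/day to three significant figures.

At the plume center C_max = M/(n_e·A·√(4πDt)), so D = M²/(4πt·(n_e·A·C_max)²).
n_e·A·C_max = 0.40 × 5.9 × 0.076 = 0.1794 kg/m.
D = 12²/(4π × 190 × 0.1794²) = 1.87 m²/day.

1.87 m²/day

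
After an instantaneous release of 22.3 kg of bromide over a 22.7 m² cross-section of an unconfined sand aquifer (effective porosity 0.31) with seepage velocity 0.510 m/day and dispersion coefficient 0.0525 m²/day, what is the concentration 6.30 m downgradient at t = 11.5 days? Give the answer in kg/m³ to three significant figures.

1.06 kg/m³

For an instantaneous plane source, C(x,t) = M/(n_e·A·√(4πDt)) · exp(−(x−vt)²/(4Dt)), with n_e·A the pore (flow) area.
Plume center vt = 0.510 × 11.5 = 5.865 m, so the well at 6.30 m is 0.435 m downgradient of the peak.
√(4πDt) = 2.754 m, giving peak height M/(n_e·A·√(4πDt)) = 22.3/(0.31 × 22.7 × 2.754) = 1.151 kg/m³.
(x−vt)²/(4Dt) = (0.435)²/(4 × 0.0525 × 11.5) = 0.07835; exp(−0.07835) = 0.9246.
C = 1.151 × 0.9246 = 1.06 kg/m³.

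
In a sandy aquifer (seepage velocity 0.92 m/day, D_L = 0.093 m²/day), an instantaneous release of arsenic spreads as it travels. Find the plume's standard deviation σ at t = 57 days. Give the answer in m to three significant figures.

Dispersive spreading gives a Gaussian with σ² = 2Dt; advection only shifts the center.
σ = √(2 × 0.093 × 57) = 3.26 m.

3.26 m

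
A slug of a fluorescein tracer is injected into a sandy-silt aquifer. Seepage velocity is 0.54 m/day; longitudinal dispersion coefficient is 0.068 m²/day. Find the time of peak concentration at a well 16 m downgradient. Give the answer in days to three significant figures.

29.4 days

For the 1D instantaneous-source solution, setting ∂C/∂t = 0 at fixed x gives v²t² + 2Dt − x² = 0, so t = (√(D² + v²x²) − D)/v².
√(D² + v²x²) = √(0.068² + 0.54² × 16²) = 8.640; v² = 0.2916.
t = (8.640 − 0.068)/0.2916 = 29.4 days (vs. the pure-advection estimate x/v = 29.6 d).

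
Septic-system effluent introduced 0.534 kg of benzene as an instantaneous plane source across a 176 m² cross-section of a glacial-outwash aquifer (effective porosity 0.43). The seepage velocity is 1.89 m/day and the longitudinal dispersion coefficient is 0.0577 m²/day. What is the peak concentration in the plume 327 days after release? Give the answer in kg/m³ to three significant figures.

The peak of an instantaneous 1D plume sits at x = vt; there the Gaussian factor is 1 and C_max = M/(n_e·A·√(4πDt)), where n_e·A is the pore area the mass is dissolved in.
√(4πDt) = √(4π × 0.0577 × 327) = 15.40 m, so C_max = 0.534/(0.43 × 176 × 15.40) = 0.000458 kg/m³.

0.000458 kg/m³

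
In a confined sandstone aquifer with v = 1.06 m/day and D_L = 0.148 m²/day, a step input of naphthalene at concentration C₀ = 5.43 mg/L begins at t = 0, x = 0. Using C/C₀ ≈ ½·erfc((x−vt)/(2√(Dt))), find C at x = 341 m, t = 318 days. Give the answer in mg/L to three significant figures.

For a continuous step input, C/C₀ ≈ ½·erfc((x−vt)/(2√(Dt))).
vt = 1.06 × 318 = 337.08 m and 2√(Dt) = 2√(0.148 × 318) = 13.72 m.
Argument (x−vt)/(2√(Dt)) = (341 − 337.08)/13.72 = 0.2857; ½·erfc(0.2857) = 0.3431.
C = 5.43 × 0.3431 = 1.86 mg/L.

1.86 mg/L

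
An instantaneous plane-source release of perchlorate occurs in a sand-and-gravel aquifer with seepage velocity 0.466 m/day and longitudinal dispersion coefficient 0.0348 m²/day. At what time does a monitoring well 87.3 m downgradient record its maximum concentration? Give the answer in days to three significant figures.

For the 1D instantaneous-source solution, setting ∂C/∂t = 0 at fixed x gives v²t² + 2Dt − x² = 0, so t = (√(D² + v²x²) − D)/v².
√(D² + v²x²) = √(0.0348² + 0.466² × 87.3²) = 40.68; v² = 0.217156.
t = (40.68 − 0.0348)/0.217156 = 187 days (vs. the pure-advection estimate x/v = 187 d).

187 days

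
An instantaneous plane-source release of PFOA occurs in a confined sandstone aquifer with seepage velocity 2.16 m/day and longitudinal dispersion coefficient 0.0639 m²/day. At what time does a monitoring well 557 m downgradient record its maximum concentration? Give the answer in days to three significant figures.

For the 1D instantaneous-source solution, setting ∂C/∂t = 0 at fixed x gives v²t² + 2Dt − x² = 0, so t = (√(D² + v²x²) − D)/v².
√(D² + v²x²) = √(0.0639² + 2.16² × 557²) = 1203; v² = 4.6656.
t = (1203 − 0.0639)/4.6656 = 258 days (vs. the pure-advection estimate x/v = 258 d).

258 days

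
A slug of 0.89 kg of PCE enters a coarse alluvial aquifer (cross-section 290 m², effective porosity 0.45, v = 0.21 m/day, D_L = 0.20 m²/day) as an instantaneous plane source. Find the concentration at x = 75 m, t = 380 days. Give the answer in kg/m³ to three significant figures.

0.000205 kg/m³

For an instantaneous plane source, C(x,t) = M/(n_e·A·√(4πDt)) · exp(−(x−vt)²/(4Dt)), with n_e·A the pore (flow) area.
Plume center vt = 0.21 × 380 = 79.8 m, so the well at 75 m is 4.8 m upgradient of the peak.
√(4πDt) = 30.90 m, giving peak height M/(n_e·A·√(4πDt)) = 0.89/(0.45 × 290 × 30.90) = 0.0002207 kg/m³.
(x−vt)²/(4Dt) = (-4.8)²/(4 × 0.20 × 380) = 0.07579; exp(−0.07579) = 0.9270.
C = 0.0002207 × 0.9270 = 0.000205 kg/m³.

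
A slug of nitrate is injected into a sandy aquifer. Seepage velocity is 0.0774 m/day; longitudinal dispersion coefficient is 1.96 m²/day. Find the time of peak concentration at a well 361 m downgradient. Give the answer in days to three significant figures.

4350 days

For the 1D instantaneous-source solution, setting ∂C/∂t = 0 at fixed x gives v²t² + 2Dt − x² = 0, so t = (√(D² + v²x²) − D)/v².
√(D² + v²x²) = √(1.96² + 0.0774² × 361²) = 28.01; v² = 0.00599076.
t = (28.01 − 1.96)/0.00599076 = 4350 days (vs. the pure-advection estimate x/v = 4660 d).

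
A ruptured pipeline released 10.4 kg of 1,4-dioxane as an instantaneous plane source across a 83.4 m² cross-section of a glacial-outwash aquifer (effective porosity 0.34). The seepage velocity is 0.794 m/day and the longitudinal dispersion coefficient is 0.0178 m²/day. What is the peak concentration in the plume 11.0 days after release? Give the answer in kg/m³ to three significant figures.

0.234 kg/m³

The peak of an instantaneous 1D plume sits at x = vt; there the Gaussian factor is 1 and C_max = M/(n_e·A·√(4πDt)), where n_e·A is the pore area the mass is dissolved in.
√(4πDt) = √(4π × 0.0178 × 11.0) = 1.569 m, so C_max = 10.4/(0.34 × 83.4 × 1.569) = 0.234 kg/m³.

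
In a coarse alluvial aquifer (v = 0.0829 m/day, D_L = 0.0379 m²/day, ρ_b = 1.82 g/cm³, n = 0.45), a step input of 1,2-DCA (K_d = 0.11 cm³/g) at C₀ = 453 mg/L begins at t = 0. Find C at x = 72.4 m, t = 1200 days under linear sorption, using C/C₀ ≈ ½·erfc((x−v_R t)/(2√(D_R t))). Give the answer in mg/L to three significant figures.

148 mg/L

Retardation factor R = 1 + ρ_b·K_d/n = 1 + 1.82 × 0.11/0.45 = 1.445.
Sorption retards both mechanisms: v_R = v/R = 0.05737 m/day, D_R = D/R = 0.02623 m²/day.
v_R·t = 0.05737 × 1200 = 68.844 m; 2√(D_R t) = 11.22 m; argument = (72.4 − 68.844)/11.22 = 0.3169.
C = C₀ × ½·erfc(0.3169) = 453 × 0.3270 = 148 mg/L.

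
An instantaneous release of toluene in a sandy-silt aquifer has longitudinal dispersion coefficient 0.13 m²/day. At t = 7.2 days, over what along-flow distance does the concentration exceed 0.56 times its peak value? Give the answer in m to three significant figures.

The plume is Gaussian with σ = √(2Dt) = √(2 × 0.13 × 7.2) = 1.368 m.
C/C_peak = exp(−Δx²/(2σ²)) = 0.56 ⇒ Δx = σ·√(−2 ln 0.56) = 1.368 × 1.077 = 1.473 m.
Width = 2Δx = 2.95 m.

2.95 m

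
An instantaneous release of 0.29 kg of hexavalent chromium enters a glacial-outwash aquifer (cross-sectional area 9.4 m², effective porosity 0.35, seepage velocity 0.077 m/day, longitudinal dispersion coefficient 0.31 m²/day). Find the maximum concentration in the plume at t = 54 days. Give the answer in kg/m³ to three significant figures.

The peak of an instantaneous 1D plume sits at x = vt; there the Gaussian factor is 1 and C_max = M/(n_e·A·√(4πDt)), where n_e·A is the pore area the mass is dissolved in.
√(4πDt) = √(4π × 0.31 × 54) = 14.50 m, so C_max = 0.29/(0.35 × 9.4 × 14.50) = 0.00608 kg/m³.

0.00608 kg/m³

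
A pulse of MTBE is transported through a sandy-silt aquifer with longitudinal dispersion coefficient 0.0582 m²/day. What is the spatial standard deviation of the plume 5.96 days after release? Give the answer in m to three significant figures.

Dispersive spreading gives a Gaussian with σ² = 2Dt; advection only shifts the center.
σ = √(2 × 0.0582 × 5.96) = 0.833 m.

0.833 m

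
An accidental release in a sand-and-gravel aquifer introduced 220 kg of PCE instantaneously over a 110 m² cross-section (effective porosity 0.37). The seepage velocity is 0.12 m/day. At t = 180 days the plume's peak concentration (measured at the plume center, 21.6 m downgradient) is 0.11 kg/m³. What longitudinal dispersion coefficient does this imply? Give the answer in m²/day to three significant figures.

At the plume center C_max = M/(n_e·A·√(4πDt)), so D = M²/(4πt·(n_e·A·C_max)²).
n_e·A·C_max = 0.37 × 110 × 0.11 = 4.477 kg/m.
D = 220²/(4π × 180 × 4.477²) = 1.07 m²/day.

1.07 m²/day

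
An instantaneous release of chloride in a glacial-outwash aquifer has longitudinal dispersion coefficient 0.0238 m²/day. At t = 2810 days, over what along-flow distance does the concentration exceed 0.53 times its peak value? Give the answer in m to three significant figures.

The plume is Gaussian with σ = √(2Dt) = √(2 × 0.0238 × 2810) = 11.57 m.
C/C_peak = exp(−Δx²/(2σ²)) = 0.53 ⇒ Δx = σ·√(−2 ln 0.53) = 11.57 × 1.127 = 13.04 m.
Width = 2Δx = 26.1 m.

26.1 m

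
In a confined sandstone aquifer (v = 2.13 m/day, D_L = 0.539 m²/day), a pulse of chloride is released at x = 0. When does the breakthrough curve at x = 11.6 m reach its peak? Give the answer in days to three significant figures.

5.33 days

For the 1D instantaneous-source solution, setting ∂C/∂t = 0 at fixed x gives v²t² + 2Dt − x² = 0, so t = (√(D² + v²x²) − D)/v².
√(D² + v²x²) = √(0.539² + 2.13² × 11.6²) = 24.71; v² = 4.5369.
t = (24.71 − 0.539)/4.5369 = 5.33 days (vs. the pure-advection estimate x/v = 5.45 d).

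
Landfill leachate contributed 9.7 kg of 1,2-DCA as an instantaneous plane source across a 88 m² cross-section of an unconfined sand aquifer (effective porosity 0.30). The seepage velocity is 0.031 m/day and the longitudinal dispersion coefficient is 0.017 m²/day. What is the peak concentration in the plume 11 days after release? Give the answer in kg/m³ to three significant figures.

0.240 kg/m³

The peak of an instantaneous 1D plume sits at x = vt; there the Gaussian factor is 1 and C_max = M/(n_e·A·√(4πDt)), where n_e·A is the pore area the mass is dissolved in.
√(4πDt) = √(4π × 0.017 × 11) = 1.533 m, so C_max = 9.7/(0.30 × 88 × 1.533) = 0.240 kg/m³.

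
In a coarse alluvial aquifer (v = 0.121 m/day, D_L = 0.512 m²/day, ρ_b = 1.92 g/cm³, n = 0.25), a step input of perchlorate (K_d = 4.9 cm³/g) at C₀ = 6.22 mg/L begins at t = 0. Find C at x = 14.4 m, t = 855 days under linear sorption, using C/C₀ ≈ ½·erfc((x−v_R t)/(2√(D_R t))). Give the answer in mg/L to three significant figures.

Retardation factor R = 1 + ρ_b·K_d/n = 1 + 1.92 × 4.9/0.25 = 38.63.
Sorption retards both mechanisms: v_R = v/R = 0.003132 m/day, D_R = D/R = 0.01325 m²/day.
v_R·t = 0.003132 × 855 = 2.67786 m; 2√(D_R t) = 6.732 m; argument = (14.4 − 2.67786)/6.732 = 1.741.
C = C₀ × ½·erfc(1.741) = 6.22 × 0.006905 = 0.0429 mg/L.

0.0429 mg/L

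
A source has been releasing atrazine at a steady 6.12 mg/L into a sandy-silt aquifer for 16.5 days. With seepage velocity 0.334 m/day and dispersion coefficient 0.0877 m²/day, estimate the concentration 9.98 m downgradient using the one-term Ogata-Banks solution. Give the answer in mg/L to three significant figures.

0.0264 mg/L

For a continuous step input, C/C₀ ≈ ½·erfc((x−vt)/(2√(Dt))).
vt = 0.334 × 16.5 = 5.511 m and 2√(Dt) = 2√(0.0877 × 16.5) = 2.406 m.
Argument (x−vt)/(2√(Dt)) = (9.98 − 5.511)/2.406 = 1.857; ½·erfc(1.857) = 0.004317.
C = 6.12 × 0.004317 = 0.0264 mg/L.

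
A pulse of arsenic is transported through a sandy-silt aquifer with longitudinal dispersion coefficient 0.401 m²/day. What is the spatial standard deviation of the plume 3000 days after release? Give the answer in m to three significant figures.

49.1 m

Dispersive spreading gives a Gaussian with σ² = 2Dt; advection only shifts the center.
σ = √(2 × 0.401 × 3000) = 49.1 m.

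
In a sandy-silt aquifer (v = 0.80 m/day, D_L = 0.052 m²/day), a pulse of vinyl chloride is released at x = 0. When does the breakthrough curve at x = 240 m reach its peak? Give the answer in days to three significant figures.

For the 1D instantaneous-source solution, setting ∂C/∂t = 0 at fixed x gives v²t² + 2Dt − x² = 0, so t = (√(D² + v²x²) − D)/v².
√(D² + v²x²) = √(0.052² + 0.80² × 240²) = 192.0; v² = 0.64.
t = (192.0 − 0.052)/0.64 = 300 days (vs. the pure-advection estimate x/v = 300 d).

300 days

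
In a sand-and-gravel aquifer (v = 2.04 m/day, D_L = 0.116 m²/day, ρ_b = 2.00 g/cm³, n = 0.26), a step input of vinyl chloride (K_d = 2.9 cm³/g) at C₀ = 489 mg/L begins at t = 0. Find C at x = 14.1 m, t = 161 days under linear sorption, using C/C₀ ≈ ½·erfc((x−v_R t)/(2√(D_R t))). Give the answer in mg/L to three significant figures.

Retardation factor R = 1 + ρ_b·K_d/n = 1 + 2.00 × 2.9/0.26 = 23.31.
Sorption retards both mechanisms: v_R = v/R = 0.08752 m/day, D_R = D/R = 0.004976 m²/day.
v_R·t = 0.08752 × 161 = 14.09072 m; 2√(D_R t) = 1.790 m; argument = (14.1 − 14.09072)/1.790 = 0.005184.
C = C₀ × ½·erfc(0.005184) = 489 × 0.4971 = 243 mg/L.

243 mg/L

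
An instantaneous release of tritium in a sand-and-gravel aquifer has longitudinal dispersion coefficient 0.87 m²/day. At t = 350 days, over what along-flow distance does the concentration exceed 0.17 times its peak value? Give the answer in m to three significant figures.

The plume is Gaussian with σ = √(2Dt) = √(2 × 0.87 × 350) = 24.68 m.
C/C_peak = exp(−Δx²/(2σ²)) = 0.17 ⇒ Δx = σ·√(−2 ln 0.17) = 24.68 × 1.883 = 46.47 m.
Width = 2Δx = 92.9 m.

92.9 m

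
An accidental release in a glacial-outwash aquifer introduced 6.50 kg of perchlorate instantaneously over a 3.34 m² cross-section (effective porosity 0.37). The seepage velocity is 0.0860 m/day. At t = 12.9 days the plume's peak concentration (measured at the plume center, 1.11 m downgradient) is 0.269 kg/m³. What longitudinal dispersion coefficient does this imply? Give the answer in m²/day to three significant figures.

At the plume center C_max = M/(n_e·A·√(4πDt)), so D = M²/(4πt·(n_e·A·C_max)²).
n_e·A·C_max = 0.37 × 3.34 × 0.269 = 0.3324 kg/m.
D = 6.50²/(4π × 12.9 × 0.3324²) = 2.36 m²/day.

2.36 m²/day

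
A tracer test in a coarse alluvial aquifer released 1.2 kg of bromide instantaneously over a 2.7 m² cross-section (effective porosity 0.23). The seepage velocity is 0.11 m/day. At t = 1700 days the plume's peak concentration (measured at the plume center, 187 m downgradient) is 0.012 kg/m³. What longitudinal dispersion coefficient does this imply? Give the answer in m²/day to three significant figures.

1.21 m²/day

At the plume center C_max = M/(n_e·A·√(4πDt)), so D = M²/(4πt·(n_e·A·C_max)²).
n_e·A·C_max = 0.23 × 2.7 × 0.012 = 0.007452 kg/m.
D = 1.2²/(4π × 1700 × 0.007452²) = 1.21 m²/day.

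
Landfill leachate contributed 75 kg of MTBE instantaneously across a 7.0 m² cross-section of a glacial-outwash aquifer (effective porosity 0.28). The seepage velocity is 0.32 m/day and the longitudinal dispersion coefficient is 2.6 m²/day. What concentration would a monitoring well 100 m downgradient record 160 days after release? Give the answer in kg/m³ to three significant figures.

0.127 kg/m³

For an instantaneous plane source, C(x,t) = M/(n_e·A·√(4πDt)) · exp(−(x−vt)²/(4Dt)), with n_e·A the pore (flow) area.
Plume center vt = 0.32 × 160 = 51.2 m, so the well at 100 m is 48.8 m downgradient of the peak.
√(4πDt) = 72.30 m, giving peak height M/(n_e·A·√(4πDt)) = 75/(0.28 × 7.0 × 72.30) = 0.5293 kg/m³.
(x−vt)²/(4Dt) = (48.8)²/(4 × 2.6 × 160) = 1.431; exp(−1.431) = 0.2391.
C = 0.5293 × 0.2391 = 0.127 kg/m³.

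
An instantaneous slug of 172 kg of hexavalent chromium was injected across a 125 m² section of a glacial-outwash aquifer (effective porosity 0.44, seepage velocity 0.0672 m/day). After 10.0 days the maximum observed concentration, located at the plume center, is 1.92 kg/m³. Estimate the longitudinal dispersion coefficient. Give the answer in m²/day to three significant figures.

At the plume center C_max = M/(n_e·A·√(4πDt)), so D = M²/(4πt·(n_e·A·C_max)²).
n_e·A·C_max = 0.44 × 125 × 1.92 = 105.6 kg/m.
D = 172²/(4π × 10.0 × 105.6²) = 0.0211 m²/day.

0.0211 m²/day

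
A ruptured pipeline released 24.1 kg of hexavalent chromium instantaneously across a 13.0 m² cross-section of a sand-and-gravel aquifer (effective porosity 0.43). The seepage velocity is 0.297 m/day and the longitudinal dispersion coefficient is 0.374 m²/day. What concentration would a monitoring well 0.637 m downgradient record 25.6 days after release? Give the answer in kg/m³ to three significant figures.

For an instantaneous plane source, C(x,t) = M/(n_e·A·√(4πDt)) · exp(−(x−vt)²/(4Dt)), with n_e·A the pore (flow) area.
Plume center vt = 0.297 × 25.6 = 7.6032 m, so the well at 0.637 m is 6.9662 m upgradient of the peak.
√(4πDt) = 10.97 m, giving peak height M/(n_e·A·√(4πDt)) = 24.1/(0.43 × 13.0 × 10.97) = 0.3930 kg/m³.
(x−vt)²/(4Dt) = (-6.9662)²/(4 × 0.374 × 25.6) = 1.267; exp(−1.267) = 0.2817.
C = 0.3930 × 0.2817 = 0.111 kg/m³.

0.111 kg/m³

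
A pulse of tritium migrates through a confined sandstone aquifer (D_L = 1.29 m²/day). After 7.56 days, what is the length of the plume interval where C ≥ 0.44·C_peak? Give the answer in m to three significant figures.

11.3 m

The plume is Gaussian with σ = √(2Dt) = √(2 × 1.29 × 7.56) = 4.416 m.
C/C_peak = exp(−Δx²/(2σ²)) = 0.44 ⇒ Δx = σ·√(−2 ln 0.44) = 4.416 × 1.281 = 5.657 m.
Width = 2Δx = 11.3 m.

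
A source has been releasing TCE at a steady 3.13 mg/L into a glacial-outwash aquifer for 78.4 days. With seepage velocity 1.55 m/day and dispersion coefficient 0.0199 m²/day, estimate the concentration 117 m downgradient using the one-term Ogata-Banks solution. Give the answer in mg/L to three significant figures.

3.11 mg/L

For a continuous step input, C/C₀ ≈ ½·erfc((x−vt)/(2√(Dt))).
vt = 1.55 × 78.4 = 121.52 m and 2√(Dt) = 2√(0.0199 × 78.4) = 2.498 m.
Argument (x−vt)/(2√(Dt)) = (117 − 121.52)/2.498 = -1.809; ½·erfc(-1.809) = 0.9947.
C = 3.13 × 0.9947 = 3.11 mg/L.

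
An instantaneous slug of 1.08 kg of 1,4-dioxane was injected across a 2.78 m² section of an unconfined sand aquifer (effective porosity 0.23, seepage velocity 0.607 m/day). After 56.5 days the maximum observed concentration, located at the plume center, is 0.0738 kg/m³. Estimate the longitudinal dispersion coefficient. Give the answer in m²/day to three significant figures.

0.738 m²/day

At the plume center C_max = M/(n_e·A·√(4πDt)), so D = M²/(4πt·(n_e·A·C_max)²).
n_e·A·C_max = 0.23 × 2.78 × 0.0738 = 0.04719 kg/m.
D = 1.08²/(4π × 56.5 × 0.04719²) = 0.738 m²/day.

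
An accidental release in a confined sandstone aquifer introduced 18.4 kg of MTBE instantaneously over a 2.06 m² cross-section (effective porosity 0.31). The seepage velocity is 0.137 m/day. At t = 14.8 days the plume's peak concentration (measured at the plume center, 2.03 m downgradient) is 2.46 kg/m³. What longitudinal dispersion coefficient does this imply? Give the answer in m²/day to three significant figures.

0.738 m²/day

At the plume center C_max = M/(n_e·A·√(4πDt)), so D = M²/(4πt·(n_e·A·C_max)²).
n_e·A·C_max = 0.31 × 2.06 × 2.46 = 1.571 kg/m.
D = 18.4²/(4π × 14.8 × 1.571²) = 0.738 m²/day.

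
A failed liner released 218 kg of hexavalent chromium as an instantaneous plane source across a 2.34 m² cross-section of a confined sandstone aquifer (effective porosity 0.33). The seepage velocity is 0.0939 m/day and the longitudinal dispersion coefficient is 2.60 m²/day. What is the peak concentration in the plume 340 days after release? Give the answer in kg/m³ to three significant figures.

2.68 kg/m³

The peak of an instantaneous 1D plume sits at x = vt; there the Gaussian factor is 1 and C_max = M/(n_e·A·√(4πDt)), where n_e·A is the pore area the mass is dissolved in.
√(4πDt) = √(4π × 2.60 × 340) = 105.4 m, so C_max = 218/(0.33 × 2.34 × 105.4) = 2.68 kg/m³.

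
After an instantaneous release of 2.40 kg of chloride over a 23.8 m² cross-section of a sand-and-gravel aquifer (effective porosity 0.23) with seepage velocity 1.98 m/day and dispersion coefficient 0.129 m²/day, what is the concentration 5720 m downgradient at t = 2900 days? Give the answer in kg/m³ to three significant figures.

For an instantaneous plane source, C(x,t) = M/(n_e·A·√(4πDt)) · exp(−(x−vt)²/(4Dt)), with n_e·A the pore (flow) area.
Plume center vt = 1.98 × 2900 = 5742 m, so the well at 5720 m is 22 m upgradient of the peak.
√(4πDt) = 68.56 m, giving peak height M/(n_e·A·√(4πDt)) = 2.40/(0.23 × 23.8 × 68.56) = 0.006395 kg/m³.
(x−vt)²/(4Dt) = (-22)²/(4 × 0.129 × 2900) = 0.3234; exp(−0.3234) = 0.7237.
C = 0.006395 × 0.7237 = 0.00463 kg/m³.

0.00463 kg/m³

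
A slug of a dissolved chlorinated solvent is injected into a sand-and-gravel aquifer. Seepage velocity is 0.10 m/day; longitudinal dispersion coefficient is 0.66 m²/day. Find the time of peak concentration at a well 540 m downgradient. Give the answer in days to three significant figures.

5330 days

For the 1D instantaneous-source solution, setting ∂C/∂t = 0 at fixed x gives v²t² + 2Dt − x² = 0, so t = (√(D² + v²x²) − D)/v².
√(D² + v²x²) = √(0.66² + 0.10² × 540²) = 54.00; v² = 0.01.
t = (54.00 − 0.66)/0.01 = 5330 days (vs. the pure-advection estimate x/v = 5400 d).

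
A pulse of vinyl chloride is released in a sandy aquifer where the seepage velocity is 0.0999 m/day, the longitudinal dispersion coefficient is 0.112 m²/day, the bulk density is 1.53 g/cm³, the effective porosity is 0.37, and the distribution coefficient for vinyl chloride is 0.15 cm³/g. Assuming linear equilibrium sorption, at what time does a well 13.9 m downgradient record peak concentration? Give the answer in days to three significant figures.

208 days

Retardation factor R = 1 + ρ_b·K_d/n = 1 + 1.53 × 0.15/0.37 = 1.620.
Sorption retards both mechanisms: v_R = v/R = 0.06167 m/day, D_R = D/R = 0.06914 m²/day.
Peak time from v_R²t² + 2D_R t − x² = 0: t = (√(D_R² + v_R²x²) − D_R)/v_R².
√(D_R² + v_R²x²) = √(0.06914² + 0.06167² × 13.9²) = 0.8600; v_R² = 0.003803.
t = (0.8600 − 0.06914)/0.003803 = 208 days.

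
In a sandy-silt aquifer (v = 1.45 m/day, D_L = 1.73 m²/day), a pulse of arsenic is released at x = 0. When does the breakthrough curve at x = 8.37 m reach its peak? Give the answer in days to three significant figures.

5.01 days

For the 1D instantaneous-source solution, setting ∂C/∂t = 0 at fixed x gives v²t² + 2Dt − x² = 0, so t = (√(D² + v²x²) − D)/v².
√(D² + v²x²) = √(1.73² + 1.45² × 8.37²) = 12.26; v² = 2.1025.
t = (12.26 − 1.73)/2.1025 = 5.01 days (vs. the pure-advection estimate x/v = 5.77 d).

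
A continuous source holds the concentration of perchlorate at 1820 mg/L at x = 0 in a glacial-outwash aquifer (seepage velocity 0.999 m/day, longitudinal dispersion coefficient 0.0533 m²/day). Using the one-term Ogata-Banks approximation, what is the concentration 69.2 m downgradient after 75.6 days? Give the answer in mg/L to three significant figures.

For a continuous step input, C/C₀ ≈ ½·erfc((x−vt)/(2√(Dt))).
vt = 0.999 × 75.6 = 75.5244 m and 2√(Dt) = 2√(0.0533 × 75.6) = 4.015 m.
Argument (x−vt)/(2√(Dt)) = (69.2 − 75.5244)/4.015 = -1.575; ½·erfc(-1.575) = 0.9870.
C = 1820 × 0.9870 = 1800 mg/L.

1800 mg/L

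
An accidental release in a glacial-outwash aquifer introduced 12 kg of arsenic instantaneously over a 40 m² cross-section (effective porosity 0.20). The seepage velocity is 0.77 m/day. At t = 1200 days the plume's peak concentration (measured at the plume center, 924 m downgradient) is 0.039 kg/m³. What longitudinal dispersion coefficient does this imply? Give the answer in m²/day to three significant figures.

At the plume center C_max = M/(n_e·A·√(4πDt)), so D = M²/(4πt·(n_e·A·C_max)²).
n_e·A·C_max = 0.20 × 40 × 0.039 = 0.3120 kg/m.
D = 12²/(4π × 1200 × 0.3120²) = 0.0981 m²/day.

0.0981 m²/day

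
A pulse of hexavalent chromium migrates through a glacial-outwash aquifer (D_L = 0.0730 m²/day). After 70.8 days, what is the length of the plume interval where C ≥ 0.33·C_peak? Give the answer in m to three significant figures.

The plume is Gaussian with σ = √(2Dt) = √(2 × 0.0730 × 70.8) = 3.215 m.
C/C_peak = exp(−Δx²/(2σ²)) = 0.33 ⇒ Δx = σ·√(−2 ln 0.33) = 3.215 × 1.489 = 4.787 m.
Width = 2Δx = 9.57 m.

9.57 m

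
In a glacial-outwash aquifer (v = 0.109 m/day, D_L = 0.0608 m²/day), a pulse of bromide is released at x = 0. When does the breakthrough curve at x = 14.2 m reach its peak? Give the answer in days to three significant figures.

125 days

For the 1D instantaneous-source solution, setting ∂C/∂t = 0 at fixed x gives v²t² + 2Dt − x² = 0, so t = (√(D² + v²x²) − D)/v².
√(D² + v²x²) = √(0.0608² + 0.109² × 14.2²) = 1.549; v² = 0.011881.
t = (1.549 − 0.0608)/0.011881 = 125 days (vs. the pure-advection estimate x/v = 130 d).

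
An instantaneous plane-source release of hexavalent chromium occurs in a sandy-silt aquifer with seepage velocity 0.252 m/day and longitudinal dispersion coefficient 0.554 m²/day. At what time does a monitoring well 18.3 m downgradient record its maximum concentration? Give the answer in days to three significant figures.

64.4 days

For the 1D instantaneous-source solution, setting ∂C/∂t = 0 at fixed x gives v²t² + 2Dt − x² = 0, so t = (√(D² + v²x²) − D)/v².
√(D² + v²x²) = √(0.554² + 0.252² × 18.3²) = 4.645; v² = 0.063504.
t = (4.645 − 0.554)/0.063504 = 64.4 days (vs. the pure-advection estimate x/v = 72.6 d).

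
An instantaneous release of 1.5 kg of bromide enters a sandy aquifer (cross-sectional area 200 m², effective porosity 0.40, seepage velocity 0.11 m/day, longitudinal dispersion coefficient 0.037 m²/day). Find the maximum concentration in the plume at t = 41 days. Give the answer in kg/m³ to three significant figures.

The peak of an instantaneous 1D plume sits at x = vt; there the Gaussian factor is 1 and C_max = M/(n_e·A·√(4πDt)), where n_e·A is the pore area the mass is dissolved in.
√(4πDt) = √(4π × 0.037 × 41) = 4.366 m, so C_max = 1.5/(0.40 × 200 × 4.366) = 0.00429 kg/m³.

0.00429 kg/m³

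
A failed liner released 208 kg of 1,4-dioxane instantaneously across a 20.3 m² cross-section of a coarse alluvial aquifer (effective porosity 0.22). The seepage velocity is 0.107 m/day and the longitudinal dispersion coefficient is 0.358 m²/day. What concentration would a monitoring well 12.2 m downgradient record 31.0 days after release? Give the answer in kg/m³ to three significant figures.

For an instantaneous plane source, C(x,t) = M/(n_e·A·√(4πDt)) · exp(−(x−vt)²/(4Dt)), with n_e·A the pore (flow) area.
Plume center vt = 0.107 × 31.0 = 3.317 m, so the well at 12.2 m is 8.883 m downgradient of the peak.
√(4πDt) = 11.81 m, giving peak height M/(n_e·A·√(4πDt)) = 208/(0.22 × 20.3 × 11.81) = 3.944 kg/m³.
(x−vt)²/(4Dt) = (8.883)²/(4 × 0.358 × 31.0) = 1.778; exp(−1.778) = 0.1690.
C = 3.944 × 0.1690 = 0.667 kg/m³.

0.667 kg/m³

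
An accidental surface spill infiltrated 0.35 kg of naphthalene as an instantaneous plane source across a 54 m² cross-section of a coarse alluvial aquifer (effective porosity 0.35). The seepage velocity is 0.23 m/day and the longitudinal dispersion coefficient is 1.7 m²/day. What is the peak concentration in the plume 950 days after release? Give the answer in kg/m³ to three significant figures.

The peak of an instantaneous 1D plume sits at x = vt; there the Gaussian factor is 1 and C_max = M/(n_e·A·√(4πDt)), where n_e·A is the pore area the mass is dissolved in.
√(4πDt) = √(4π × 1.7 × 950) = 142.5 m, so C_max = 0.35/(0.35 × 54 × 142.5) = 0.000130 kg/m³.

0.000130 kg/m³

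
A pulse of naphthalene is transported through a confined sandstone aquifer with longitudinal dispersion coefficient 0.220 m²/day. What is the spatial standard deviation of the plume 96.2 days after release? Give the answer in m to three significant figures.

Dispersive spreading gives a Gaussian with σ² = 2Dt; advection only shifts the center.
σ = √(2 × 0.220 × 96.2) = 6.51 m.

6.51 m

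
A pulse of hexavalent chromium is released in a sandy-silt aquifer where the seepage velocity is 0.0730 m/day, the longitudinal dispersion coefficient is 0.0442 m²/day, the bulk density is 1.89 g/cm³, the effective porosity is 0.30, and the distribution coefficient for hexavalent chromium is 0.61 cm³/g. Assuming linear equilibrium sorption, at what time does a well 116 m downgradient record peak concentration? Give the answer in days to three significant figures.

7660 days

Retardation factor R = 1 + ρ_b·K_d/n = 1 + 1.89 × 0.61/0.30 = 4.843.
Sorption retards both mechanisms: v_R = v/R = 0.01507 m/day, D_R = D/R = 0.009127 m²/day.
Peak time from v_R²t² + 2D_R t − x² = 0: t = (√(D_R² + v_R²x²) − D_R)/v_R².
√(D_R² + v_R²x²) = √(0.009127² + 0.01507² × 116²) = 1.748; v_R² = 0.0002271.
t = (1.748 − 0.009127)/0.0002271 = 7660 days.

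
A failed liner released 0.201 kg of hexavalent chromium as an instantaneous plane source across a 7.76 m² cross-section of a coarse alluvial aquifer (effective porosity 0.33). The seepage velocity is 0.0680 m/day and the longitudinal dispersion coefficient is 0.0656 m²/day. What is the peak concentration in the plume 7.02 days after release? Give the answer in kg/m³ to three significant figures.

0.0326 kg/m³

The peak of an instantaneous 1D plume sits at x = vt; there the Gaussian factor is 1 and C_max = M/(n_e·A·√(4πDt)), where n_e·A is the pore area the mass is dissolved in.
√(4πDt) = √(4π × 0.0656 × 7.02) = 2.406 m, so C_max = 0.201/(0.33 × 7.76 × 2.406) = 0.0326 kg/m³.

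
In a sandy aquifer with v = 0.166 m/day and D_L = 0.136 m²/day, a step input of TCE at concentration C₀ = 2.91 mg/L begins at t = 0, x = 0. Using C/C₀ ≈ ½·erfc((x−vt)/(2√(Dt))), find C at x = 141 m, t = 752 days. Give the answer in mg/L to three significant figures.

0.376 mg/L

For a continuous step input, C/C₀ ≈ ½·erfc((x−vt)/(2√(Dt))).
vt = 0.166 × 752 = 124.832 m and 2√(Dt) = 2√(0.136 × 752) = 20.23 m.
Argument (x−vt)/(2√(Dt)) = (141 − 124.832)/20.23 = 0.7992; ½·erfc(0.7992) = 0.1292.
C = 2.91 × 0.1292 = 0.376 mg/L.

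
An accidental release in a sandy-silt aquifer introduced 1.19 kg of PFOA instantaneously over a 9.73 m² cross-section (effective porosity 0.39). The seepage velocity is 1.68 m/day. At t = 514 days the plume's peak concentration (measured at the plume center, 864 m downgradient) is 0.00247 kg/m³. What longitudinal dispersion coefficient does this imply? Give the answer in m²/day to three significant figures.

2.50 m²/day

At the plume center C_max = M/(n_e·A·√(4πDt)), so D = M²/(4πt·(n_e·A·C_max)²).
n_e·A·C_max = 0.39 × 9.73 × 0.00247 = 0.009373 kg/m.
D = 1.19²/(4π × 514 × 0.009373²) = 2.50 m²/day.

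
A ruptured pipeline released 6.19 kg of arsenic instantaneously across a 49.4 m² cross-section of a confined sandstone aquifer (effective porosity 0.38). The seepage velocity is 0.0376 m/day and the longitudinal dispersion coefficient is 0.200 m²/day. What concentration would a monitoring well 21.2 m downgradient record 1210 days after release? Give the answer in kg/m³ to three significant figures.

For an instantaneous plane source, C(x,t) = M/(n_e·A·√(4πDt)) · exp(−(x−vt)²/(4Dt)), with n_e·A the pore (flow) area.
Plume center vt = 0.0376 × 1210 = 45.496 m, so the well at 21.2 m is 24.296 m upgradient of the peak.
√(4πDt) = 55.15 m, giving peak height M/(n_e·A·√(4πDt)) = 6.19/(0.38 × 49.4 × 55.15) = 0.005979 kg/m³.
(x−vt)²/(4Dt) = (-24.296)²/(4 × 0.200 × 1210) = 0.6098; exp(−0.6098) = 0.5435.
C = 0.005979 × 0.5435 = 0.00325 kg/m³.

0.00325 kg/m³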